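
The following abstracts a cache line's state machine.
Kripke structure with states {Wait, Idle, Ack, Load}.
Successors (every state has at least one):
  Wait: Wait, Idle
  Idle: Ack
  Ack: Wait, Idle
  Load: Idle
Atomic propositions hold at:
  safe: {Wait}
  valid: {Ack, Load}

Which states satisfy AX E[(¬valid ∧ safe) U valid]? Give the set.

{Idle}

Sat(¬valid) = {Wait, Idle}
Sat(¬valid ∧ safe) = {Wait}
E[(¬valid ∧ safe) U valid]: least fixpoint, start Z0 = Sat(valid) = {Ack, Load}, add states in Sat(¬valid ∧ safe) with some successor in Z. Already a fixed point.
Sat(E[(¬valid ∧ safe) U valid]) = {Ack, Load}
Sat(AX E[(¬valid ∧ safe) U valid]) = {s : every successor in {Ack, Load}} = {Idle}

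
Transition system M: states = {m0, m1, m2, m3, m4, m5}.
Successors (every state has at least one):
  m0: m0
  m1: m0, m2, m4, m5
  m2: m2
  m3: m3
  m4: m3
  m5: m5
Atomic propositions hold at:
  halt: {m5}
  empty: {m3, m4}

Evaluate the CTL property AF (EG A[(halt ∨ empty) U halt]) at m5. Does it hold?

Sat(halt ∨ empty) = {m3, m4, m5}
A[(halt ∨ empty) U halt]: least fixpoint, start Z0 = Sat(halt) = {m5}, add states in Sat(halt ∨ empty) with every successor in Z. Already a fixed point.
Sat(A[(halt ∨ empty) U halt]) = {m5}
EG A[(halt ∨ empty) U halt]: greatest fixpoint, start Z0 = {m5}, keep only states in Sat with some successor in Z. Already a fixed point.
Sat(EG A[(halt ∨ empty) U halt]) = {m5}
AF (EG A[(halt ∨ empty) U halt]): least fixpoint, start Z0 = {m5}, add states with every successor in Z. Already a fixed point.
Sat(AF (EG A[(halt ∨ empty) U halt])) = {m5}
m5 ∈ Sat(AF (EG A[(halt ∨ empty) U halt])) = {m5}, so the formula holds at m5.

Yes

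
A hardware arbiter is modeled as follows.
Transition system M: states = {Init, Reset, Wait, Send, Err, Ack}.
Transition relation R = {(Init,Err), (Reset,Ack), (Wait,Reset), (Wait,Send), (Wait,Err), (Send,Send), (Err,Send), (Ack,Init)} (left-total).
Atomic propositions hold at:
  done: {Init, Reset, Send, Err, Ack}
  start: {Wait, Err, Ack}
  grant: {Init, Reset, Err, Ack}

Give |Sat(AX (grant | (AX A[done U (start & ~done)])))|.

Sat(~done) = {Wait}
Sat(start & ~done) = {Wait}
A[done U (start & ~done)]: least fixpoint, start Z0 = Sat((start & ~done)) = {Wait}, add states in Sat(done) with every successor in Z. Already a fixed point.
Sat(A[done U (start & ~done)]) = {Wait}
Sat(AX A[done U (start & ~done)]) = {s : every successor in {Wait}} = ∅
Sat(grant | (AX A[done U (start & ~done)])) = {Init, Reset, Err, Ack}
Sat(AX (grant | (AX A[done U (start & ~done)]))) = {s : every successor in {Init, Reset, Err, Ack}} = {Init, Reset, Ack}
|Sat(AX (grant | (AX A[done U (start & ~done)])))| = |{Init, Reset, Ack}| = 3.

3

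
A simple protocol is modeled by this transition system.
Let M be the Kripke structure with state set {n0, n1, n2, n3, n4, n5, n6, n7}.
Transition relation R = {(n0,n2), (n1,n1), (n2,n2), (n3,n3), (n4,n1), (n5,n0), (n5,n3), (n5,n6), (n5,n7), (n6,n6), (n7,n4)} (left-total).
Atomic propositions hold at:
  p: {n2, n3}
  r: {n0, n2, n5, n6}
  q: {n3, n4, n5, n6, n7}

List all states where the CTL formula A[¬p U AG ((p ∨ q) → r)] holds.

{n0, n1, n2, n4, n6, n7}

Sat(¬p) = {n0, n1, n4, n5, n6, n7}
Sat(p ∨ q) = {n2, n3, n4, n5, n6, n7}
Sat((p ∨ q) → r) = {n0, n1, n2, n5, n6}
AG ((p ∨ q) → r): greatest fixpoint, start Z0 = {n0, n1, n2, n5, n6}, keep only states in Sat with every successor in Z. Z1 = {n0, n1, n2, n6}; fixed.
Sat(AG ((p ∨ q) → r)) = {n0, n1, n2, n6}
A[¬p U AG ((p ∨ q) → r)]: least fixpoint, start Z0 = Sat(AG ((p ∨ q) → r)) = {n0, n1, n2, n6}, add states in Sat(¬p) with every successor in Z. Z1 = {n0, n1, n2, n4, n6}; Z2 = {n0, n1, n2, n4, n6, n7}; fixed.
Sat(A[¬p U AG ((p ∨ q) → r)]) = {n0, n1, n2, n4, n6, n7}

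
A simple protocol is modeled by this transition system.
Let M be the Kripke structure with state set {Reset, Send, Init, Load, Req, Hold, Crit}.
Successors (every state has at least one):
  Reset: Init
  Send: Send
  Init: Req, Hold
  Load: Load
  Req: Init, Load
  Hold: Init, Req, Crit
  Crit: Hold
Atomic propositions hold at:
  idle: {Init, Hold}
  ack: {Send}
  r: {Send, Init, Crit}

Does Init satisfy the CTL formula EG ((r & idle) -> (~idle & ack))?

No

Sat(r & idle) = {Init}
Sat(~idle) = {Reset, Send, Load, Req, Crit}
Sat(~idle & ack) = {Send}
Sat((r & idle) -> (~idle & ack)) = {Reset, Send, Load, Req, Hold, Crit}
EG ((r & idle) -> (~idle & ack)): greatest fixpoint, start Z0 = {Reset, Send, Load, Req, Hold, Crit}, keep only states in Sat with some successor in Z. Z1 = {Send, Load, Req, Hold, Crit}; fixed.
Sat(EG ((r & idle) -> (~idle & ack))) = {Send, Load, Req, Hold, Crit}
Init ∉ Sat(EG ((r & idle) -> (~idle & ack))) = {Send, Load, Req, Hold, Crit}, so the formula does not hold at Init.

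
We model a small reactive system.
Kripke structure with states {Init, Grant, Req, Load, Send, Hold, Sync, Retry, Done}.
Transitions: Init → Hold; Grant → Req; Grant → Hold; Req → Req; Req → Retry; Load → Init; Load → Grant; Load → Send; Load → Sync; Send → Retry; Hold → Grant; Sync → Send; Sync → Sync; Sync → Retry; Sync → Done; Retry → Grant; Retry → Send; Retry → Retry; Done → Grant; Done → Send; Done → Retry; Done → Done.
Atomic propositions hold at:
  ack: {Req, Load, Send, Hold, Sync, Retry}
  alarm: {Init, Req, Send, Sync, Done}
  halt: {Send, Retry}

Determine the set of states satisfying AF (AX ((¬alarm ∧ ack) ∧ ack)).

{Init, Send}

Sat(¬alarm) = {Grant, Load, Hold, Retry}
Sat(¬alarm ∧ ack) = {Load, Hold, Retry}
Sat((¬alarm ∧ ack) ∧ ack) = {Load, Hold, Retry}
Sat(AX ((¬alarm ∧ ack) ∧ ack)) = {s : every successor in {Load, Hold, Retry}} = {Init, Send}
AF (AX ((¬alarm ∧ ack) ∧ ack)): least fixpoint, start Z0 = {Init, Send}, add states with every successor in Z. Already a fixed point.
Sat(AF (AX ((¬alarm ∧ ack) ∧ ack))) = {Init, Send}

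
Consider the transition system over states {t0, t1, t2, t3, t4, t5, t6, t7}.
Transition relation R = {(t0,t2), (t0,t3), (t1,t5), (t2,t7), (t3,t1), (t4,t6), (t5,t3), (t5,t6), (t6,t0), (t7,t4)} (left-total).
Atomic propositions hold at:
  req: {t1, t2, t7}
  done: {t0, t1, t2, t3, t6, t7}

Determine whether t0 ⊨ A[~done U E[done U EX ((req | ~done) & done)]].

Yes

Sat(~done) = {t4, t5}
Sat(req | ~done) = {t1, t2, t4, t5, t7}
Sat((req | ~done) & done) = {t1, t2, t7}
Sat(EX ((req | ~done) & done)) = {s : some successor in {t1, t2, t7}} = {t0, t2, t3}
E[done U EX ((req | ~done) & done)]: least fixpoint, start Z0 = Sat(EX ((req | ~done) & done)) = {t0, t2, t3}, add states in Sat(done) with some successor in Z. Z1 = {t0, t2, t3, t6}; fixed.
Sat(E[done U EX ((req | ~done) & done)]) = {t0, t2, t3, t6}
A[~done U E[done U EX ((req | ~done) & done)]]: least fixpoint, start Z0 = Sat(E[done U EX ((req | ~done) & done)]) = {t0, t2, t3, t6}, add states in Sat(~done) with every successor in Z. Z1 = {t0, t2, t3, t4, t5, t6}; fixed.
Sat(A[~done U E[done U EX ((req | ~done) & done)]]) = {t0, t2, t3, t4, t5, t6}
t0 ∈ Sat(A[~done U E[done U EX ((req | ~done) & done)]]) = {t0, t2, t3, t4, t5, t6}, so the formula holds at t0.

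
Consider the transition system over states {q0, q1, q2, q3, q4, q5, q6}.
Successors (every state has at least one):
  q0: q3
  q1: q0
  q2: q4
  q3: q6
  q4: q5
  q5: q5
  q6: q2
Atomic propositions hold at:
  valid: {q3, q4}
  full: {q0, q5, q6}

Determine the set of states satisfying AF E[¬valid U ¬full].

{q0, q1, q2, q3, q4, q6}

Sat(¬valid) = {q0, q1, q2, q5, q6}
Sat(¬full) = {q1, q2, q3, q4}
E[¬valid U ¬full]: least fixpoint, start Z0 = Sat(¬full) = {q1, q2, q3, q4}, add states in Sat(¬valid) with some successor in Z. Z1 = {q0, q1, q2, q3, q4, q6}; fixed.
Sat(E[¬valid U ¬full]) = {q0, q1, q2, q3, q4, q6}
AF E[¬valid U ¬full]: least fixpoint, start Z0 = {q0, q1, q2, q3, q4, q6}, add states with every successor in Z. Already a fixed point.
Sat(AF E[¬valid U ¬full]) = {q0, q1, q2, q3, q4, q6}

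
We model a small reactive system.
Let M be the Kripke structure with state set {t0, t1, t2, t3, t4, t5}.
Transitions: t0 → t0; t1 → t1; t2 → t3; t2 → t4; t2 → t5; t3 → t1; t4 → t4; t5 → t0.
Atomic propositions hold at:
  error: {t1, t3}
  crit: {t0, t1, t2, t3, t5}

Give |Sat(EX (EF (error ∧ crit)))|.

Sat(error ∧ crit) = {t1, t3}
EF (error ∧ crit): least fixpoint, start Z0 = {t1, t3}, add states with some successor in Z. Z1 = {t1, t2, t3}; fixed.
Sat(EF (error ∧ crit)) = {t1, t2, t3}
Sat(EX (EF (error ∧ crit))) = {s : some successor in {t1, t2, t3}} = {t1, t2, t3}
|Sat(EX (EF (error ∧ crit)))| = |{t1, t2, t3}| = 3.

3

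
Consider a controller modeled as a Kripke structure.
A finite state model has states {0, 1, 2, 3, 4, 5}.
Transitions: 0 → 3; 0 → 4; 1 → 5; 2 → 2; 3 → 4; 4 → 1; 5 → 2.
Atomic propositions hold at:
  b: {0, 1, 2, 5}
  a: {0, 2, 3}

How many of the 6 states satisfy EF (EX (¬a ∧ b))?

4

Sat(¬a) = {1, 4, 5}
Sat(¬a ∧ b) = {1, 5}
Sat(EX (¬a ∧ b)) = {s : some successor in {1, 5}} = {1, 4}
EF (EX (¬a ∧ b)): least fixpoint, start Z0 = {1, 4}, add states with some successor in Z. Z1 = {0, 1, 3, 4}; fixed.
Sat(EF (EX (¬a ∧ b))) = {0, 1, 3, 4}
|Sat(EF (EX (¬a ∧ b)))| = |{0, 1, 3, 4}| = 4.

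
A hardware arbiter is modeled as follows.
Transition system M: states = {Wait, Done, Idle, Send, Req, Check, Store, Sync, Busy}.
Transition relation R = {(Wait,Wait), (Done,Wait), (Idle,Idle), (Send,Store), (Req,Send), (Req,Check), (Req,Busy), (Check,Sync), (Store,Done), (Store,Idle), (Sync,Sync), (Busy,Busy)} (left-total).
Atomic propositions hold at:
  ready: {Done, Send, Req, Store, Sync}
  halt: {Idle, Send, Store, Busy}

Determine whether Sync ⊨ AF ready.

AF ready: least fixpoint, start Z0 = {Done, Send, Req, Store, Sync}, add states with every successor in Z. Z1 = {Done, Send, Req, Check, Store, Sync}; fixed.
Sat(AF ready) = {Done, Send, Req, Check, Store, Sync}
Sync ∈ Sat(AF ready) = {Done, Send, Req, Check, Store, Sync}, so the formula holds at Sync.

Yes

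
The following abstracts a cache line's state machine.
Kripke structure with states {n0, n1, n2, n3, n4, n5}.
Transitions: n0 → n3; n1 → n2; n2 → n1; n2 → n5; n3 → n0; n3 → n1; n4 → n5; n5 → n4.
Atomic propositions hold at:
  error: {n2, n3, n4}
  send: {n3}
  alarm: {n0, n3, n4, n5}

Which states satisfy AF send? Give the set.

AF send: least fixpoint, start Z0 = {n3}, add states with every successor in Z. Z1 = {n0, n3}; fixed.
Sat(AF send) = {n0, n3}

{n0, n3}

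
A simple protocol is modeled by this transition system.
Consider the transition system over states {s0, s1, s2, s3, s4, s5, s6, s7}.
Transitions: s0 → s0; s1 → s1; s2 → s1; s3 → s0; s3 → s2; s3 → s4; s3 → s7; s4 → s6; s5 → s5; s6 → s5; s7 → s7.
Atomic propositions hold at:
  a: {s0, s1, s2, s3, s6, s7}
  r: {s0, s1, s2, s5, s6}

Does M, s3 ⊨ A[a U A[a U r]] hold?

No

A[a U r]: least fixpoint, start Z0 = Sat(r) = {s0, s1, s2, s5, s6}, add states in Sat(a) with every successor in Z. Already a fixed point.
Sat(A[a U r]) = {s0, s1, s2, s5, s6}
A[a U A[a U r]]: least fixpoint, start Z0 = Sat(A[a U r]) = {s0, s1, s2, s5, s6}, add states in Sat(a) with every successor in Z. Already a fixed point.
Sat(A[a U A[a U r]]) = {s0, s1, s2, s5, s6}
s3 ∉ Sat(A[a U A[a U r]]) = {s0, s1, s2, s5, s6}, so the formula does not hold at s3.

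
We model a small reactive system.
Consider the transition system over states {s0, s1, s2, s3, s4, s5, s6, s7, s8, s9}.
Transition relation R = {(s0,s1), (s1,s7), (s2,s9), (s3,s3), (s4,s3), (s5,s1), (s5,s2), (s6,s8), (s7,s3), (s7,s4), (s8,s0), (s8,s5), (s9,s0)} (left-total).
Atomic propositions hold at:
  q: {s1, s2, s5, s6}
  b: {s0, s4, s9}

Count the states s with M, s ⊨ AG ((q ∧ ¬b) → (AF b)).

3

Sat(¬b) = {s1, s2, s3, s5, s6, s7, s8}
Sat(q ∧ ¬b) = {s1, s2, s5, s6}
AF b: least fixpoint, start Z0 = {s0, s4, s9}, add states with every successor in Z. Z1 = {s0, s2, s4, s9}; fixed.
Sat(AF b) = {s0, s2, s4, s9}
Sat((q ∧ ¬b) → (AF b)) = {s0, s2, s3, s4, s7, s8, s9}
AG ((q ∧ ¬b) → (AF b)): greatest fixpoint, start Z0 = {s0, s2, s3, s4, s7, s8, s9}, keep only states in Sat with every successor in Z. Z1 = {s2, s3, s4, s7, s9}; Z2 = {s2, s3, s4, s7}; Z3 = {s3, s4, s7}; fixed.
Sat(AG ((q ∧ ¬b) → (AF b))) = {s3, s4, s7}
|Sat(AG ((q ∧ ¬b) → (AF b)))| = |{s3, s4, s7}| = 3.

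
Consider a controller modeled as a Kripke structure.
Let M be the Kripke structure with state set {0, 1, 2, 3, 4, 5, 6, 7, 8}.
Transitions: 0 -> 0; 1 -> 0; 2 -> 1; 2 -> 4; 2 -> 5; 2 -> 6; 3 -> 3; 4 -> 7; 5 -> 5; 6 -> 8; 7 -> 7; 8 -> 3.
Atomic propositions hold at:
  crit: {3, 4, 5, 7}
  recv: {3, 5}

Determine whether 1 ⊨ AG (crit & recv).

No

Sat(crit & recv) = {3, 5}
AG (crit & recv): greatest fixpoint, start Z0 = {3, 5}, keep only states in Sat with every successor in Z. Already a fixed point.
Sat(AG (crit & recv)) = {3, 5}
1 ∉ Sat(AG (crit & recv)) = {3, 5}, so the formula does not hold at 1.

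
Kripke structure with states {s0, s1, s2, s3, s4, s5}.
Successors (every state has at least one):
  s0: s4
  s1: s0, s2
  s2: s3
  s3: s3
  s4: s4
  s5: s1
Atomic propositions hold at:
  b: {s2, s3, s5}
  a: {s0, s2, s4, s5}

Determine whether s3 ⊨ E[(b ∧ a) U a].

Sat(b ∧ a) = {s2, s5}
E[(b ∧ a) U a]: least fixpoint, start Z0 = Sat(a) = {s0, s2, s4, s5}, add states in Sat(b ∧ a) with some successor in Z. Already a fixed point.
Sat(E[(b ∧ a) U a]) = {s0, s2, s4, s5}
s3 ∉ Sat(E[(b ∧ a) U a]) = {s0, s2, s4, s5}, so the formula does not hold at s3.

No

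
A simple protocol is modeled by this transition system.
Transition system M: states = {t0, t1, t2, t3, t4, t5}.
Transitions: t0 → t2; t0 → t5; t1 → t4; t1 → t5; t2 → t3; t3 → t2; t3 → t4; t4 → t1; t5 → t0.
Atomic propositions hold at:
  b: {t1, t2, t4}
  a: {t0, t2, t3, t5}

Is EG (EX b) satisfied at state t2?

Sat(EX b) = {s : some successor in {t1, t2, t4}} = {t0, t1, t3, t4}
EG (EX b): greatest fixpoint, start Z0 = {t0, t1, t3, t4}, keep only states in Sat with some successor in Z. Z1 = {t1, t3, t4}; fixed.
Sat(EG (EX b)) = {t1, t3, t4}
t2 ∉ Sat(EG (EX b)) = {t1, t3, t4}, so the formula does not hold at t2.

No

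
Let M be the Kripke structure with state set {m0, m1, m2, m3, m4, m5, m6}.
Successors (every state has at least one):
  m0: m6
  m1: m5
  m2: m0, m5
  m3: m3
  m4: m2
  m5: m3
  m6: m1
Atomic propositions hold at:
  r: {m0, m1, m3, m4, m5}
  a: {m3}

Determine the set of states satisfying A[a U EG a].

{m3}

EG a: greatest fixpoint, start Z0 = {m3}, keep only states in Sat with some successor in Z. Already a fixed point.
Sat(EG a) = {m3}
A[a U EG a]: least fixpoint, start Z0 = Sat(EG a) = {m3}, add states in Sat(a) with every successor in Z. Already a fixed point.
Sat(A[a U EG a]) = {m3}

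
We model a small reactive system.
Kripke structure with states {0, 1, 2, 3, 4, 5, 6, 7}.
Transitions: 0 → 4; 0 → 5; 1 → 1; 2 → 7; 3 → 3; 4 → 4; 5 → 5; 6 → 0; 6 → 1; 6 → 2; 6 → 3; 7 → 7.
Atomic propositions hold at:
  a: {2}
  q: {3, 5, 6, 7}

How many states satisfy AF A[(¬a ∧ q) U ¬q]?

Sat(¬a) = {0, 1, 3, 4, 5, 6, 7}
Sat(¬a ∧ q) = {3, 5, 6, 7}
Sat(¬q) = {0, 1, 2, 4}
A[(¬a ∧ q) U ¬q]: least fixpoint, start Z0 = Sat(¬q) = {0, 1, 2, 4}, add states in Sat(¬a ∧ q) with every successor in Z. Already a fixed point.
Sat(A[(¬a ∧ q) U ¬q]) = {0, 1, 2, 4}
AF A[(¬a ∧ q) U ¬q]: least fixpoint, start Z0 = {0, 1, 2, 4}, add states with every successor in Z. Already a fixed point.
Sat(AF A[(¬a ∧ q) U ¬q]) = {0, 1, 2, 4}
|Sat(AF A[(¬a ∧ q) U ¬q])| = |{0, 1, 2, 4}| = 4.

4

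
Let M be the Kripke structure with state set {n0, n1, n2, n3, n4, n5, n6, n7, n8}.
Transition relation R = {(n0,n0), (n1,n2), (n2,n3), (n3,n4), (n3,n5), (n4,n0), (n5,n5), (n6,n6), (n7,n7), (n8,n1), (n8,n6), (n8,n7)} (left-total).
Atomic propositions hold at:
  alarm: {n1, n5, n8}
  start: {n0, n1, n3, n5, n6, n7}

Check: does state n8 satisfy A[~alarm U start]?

Sat(~alarm) = {n0, n2, n3, n4, n6, n7}
A[~alarm U start]: least fixpoint, start Z0 = Sat(start) = {n0, n1, n3, n5, n6, n7}, add states in Sat(~alarm) with every successor in Z. Z1 = {n0, n1, n2, n3, n4, n5, n6, n7}; fixed.
Sat(A[~alarm U start]) = {n0, n1, n2, n3, n4, n5, n6, n7}
n8 ∉ Sat(A[~alarm U start]) = {n0, n1, n2, n3, n4, n5, n6, n7}, so the formula does not hold at n8.

No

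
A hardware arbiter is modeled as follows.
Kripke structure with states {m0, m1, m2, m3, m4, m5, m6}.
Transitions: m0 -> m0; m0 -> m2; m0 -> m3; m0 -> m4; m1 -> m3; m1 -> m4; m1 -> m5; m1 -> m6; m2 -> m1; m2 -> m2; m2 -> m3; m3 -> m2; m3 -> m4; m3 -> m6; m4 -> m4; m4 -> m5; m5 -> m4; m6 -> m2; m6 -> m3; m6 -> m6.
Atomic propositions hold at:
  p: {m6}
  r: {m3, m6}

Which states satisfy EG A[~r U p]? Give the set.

{m6}

Sat(~r) = {m0, m1, m2, m4, m5}
A[~r U p]: least fixpoint, start Z0 = Sat(p) = {m6}, add states in Sat(~r) with every successor in Z. Already a fixed point.
Sat(A[~r U p]) = {m6}
EG A[~r U p]: greatest fixpoint, start Z0 = {m6}, keep only states in Sat with some successor in Z. Already a fixed point.
Sat(EG A[~r U p]) = {m6}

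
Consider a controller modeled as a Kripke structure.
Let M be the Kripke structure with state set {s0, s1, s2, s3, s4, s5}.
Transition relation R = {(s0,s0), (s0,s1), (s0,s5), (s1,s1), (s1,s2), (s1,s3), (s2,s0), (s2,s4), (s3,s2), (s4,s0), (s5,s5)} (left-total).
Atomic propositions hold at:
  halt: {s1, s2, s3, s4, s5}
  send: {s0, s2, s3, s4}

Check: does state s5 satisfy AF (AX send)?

No

Sat(AX send) = {s : every successor in {s0, s2, s3, s4}} = {s2, s3, s4}
AF (AX send): least fixpoint, start Z0 = {s2, s3, s4}, add states with every successor in Z. Already a fixed point.
Sat(AF (AX send)) = {s2, s3, s4}
s5 ∉ Sat(AF (AX send)) = {s2, s3, s4}, so the formula does not hold at s5.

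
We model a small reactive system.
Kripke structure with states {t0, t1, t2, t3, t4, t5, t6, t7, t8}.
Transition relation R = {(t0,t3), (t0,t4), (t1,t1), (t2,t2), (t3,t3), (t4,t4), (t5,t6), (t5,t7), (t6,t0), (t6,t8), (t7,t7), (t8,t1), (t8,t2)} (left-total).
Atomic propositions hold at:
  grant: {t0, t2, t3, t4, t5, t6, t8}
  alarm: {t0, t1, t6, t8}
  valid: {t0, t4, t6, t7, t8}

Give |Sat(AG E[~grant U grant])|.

4

Sat(~grant) = {t1, t7}
E[~grant U grant]: least fixpoint, start Z0 = Sat(grant) = {t0, t2, t3, t4, t5, t6, t8}, add states in Sat(~grant) with some successor in Z. Already a fixed point.
Sat(E[~grant U grant]) = {t0, t2, t3, t4, t5, t6, t8}
AG E[~grant U grant]: greatest fixpoint, start Z0 = {t0, t2, t3, t4, t5, t6, t8}, keep only states in Sat with every successor in Z. Z1 = {t0, t2, t3, t4, t6}; Z2 = {t0, t2, t3, t4}; fixed.
Sat(AG E[~grant U grant]) = {t0, t2, t3, t4}
|Sat(AG E[~grant U grant])| = |{t0, t2, t3, t4}| = 4.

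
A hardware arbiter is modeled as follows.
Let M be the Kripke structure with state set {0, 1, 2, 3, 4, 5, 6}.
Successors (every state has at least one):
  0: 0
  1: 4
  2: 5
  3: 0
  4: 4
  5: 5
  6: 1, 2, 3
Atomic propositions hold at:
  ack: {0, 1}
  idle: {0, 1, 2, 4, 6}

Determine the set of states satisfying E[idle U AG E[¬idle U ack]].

Sat(¬idle) = {3, 5}
E[¬idle U ack]: least fixpoint, start Z0 = Sat(ack) = {0, 1}, add states in Sat(¬idle) with some successor in Z. Z1 = {0, 1, 3}; fixed.
Sat(E[¬idle U ack]) = {0, 1, 3}
AG E[¬idle U ack]: greatest fixpoint, start Z0 = {0, 1, 3}, keep only states in Sat with every successor in Z. Z1 = {0, 3}; fixed.
Sat(AG E[¬idle U ack]) = {0, 3}
E[idle U AG E[¬idle U ack]]: least fixpoint, start Z0 = Sat(AG E[¬idle U ack]) = {0, 3}, add states in Sat(idle) with some successor in Z. Z1 = {0, 3, 6}; fixed.
Sat(E[idle U AG E[¬idle U ack]]) = {0, 3, 6}

{0, 3, 6}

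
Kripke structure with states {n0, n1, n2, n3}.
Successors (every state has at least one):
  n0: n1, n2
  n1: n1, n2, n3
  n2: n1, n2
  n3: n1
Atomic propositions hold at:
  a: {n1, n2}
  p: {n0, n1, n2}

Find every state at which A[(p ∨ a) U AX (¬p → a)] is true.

{n0, n2, n3}

Sat(p ∨ a) = {n0, n1, n2}
Sat(¬p) = {n3}
Sat(¬p → a) = {n0, n1, n2}
Sat(AX (¬p → a)) = {s : every successor in {n0, n1, n2}} = {n0, n2, n3}
A[(p ∨ a) U AX (¬p → a)]: least fixpoint, start Z0 = Sat(AX (¬p → a)) = {n0, n2, n3}, add states in Sat(p ∨ a) with every successor in Z. Already a fixed point.
Sat(A[(p ∨ a) U AX (¬p → a)]) = {n0, n2, n3}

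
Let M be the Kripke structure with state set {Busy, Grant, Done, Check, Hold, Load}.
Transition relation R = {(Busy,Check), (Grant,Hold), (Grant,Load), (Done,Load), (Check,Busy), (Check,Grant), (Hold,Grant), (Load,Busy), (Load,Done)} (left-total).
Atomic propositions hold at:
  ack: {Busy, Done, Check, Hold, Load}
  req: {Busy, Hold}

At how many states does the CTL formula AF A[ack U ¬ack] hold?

2

Sat(¬ack) = {Grant}
A[ack U ¬ack]: least fixpoint, start Z0 = Sat(¬ack) = {Grant}, add states in Sat(ack) with every successor in Z. Z1 = {Grant, Hold}; fixed.
Sat(A[ack U ¬ack]) = {Grant, Hold}
AF A[ack U ¬ack]: least fixpoint, start Z0 = {Grant, Hold}, add states with every successor in Z. Already a fixed point.
Sat(AF A[ack U ¬ack]) = {Grant, Hold}
|Sat(AF A[ack U ¬ack])| = |{Grant, Hold}| = 2.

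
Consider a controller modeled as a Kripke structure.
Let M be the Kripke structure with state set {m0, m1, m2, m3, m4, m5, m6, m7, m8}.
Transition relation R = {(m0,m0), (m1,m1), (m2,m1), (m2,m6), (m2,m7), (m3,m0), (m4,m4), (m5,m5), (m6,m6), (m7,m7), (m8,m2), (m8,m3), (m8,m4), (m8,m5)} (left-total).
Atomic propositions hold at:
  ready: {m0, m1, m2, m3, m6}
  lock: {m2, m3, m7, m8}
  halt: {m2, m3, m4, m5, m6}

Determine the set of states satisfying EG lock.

EG lock: greatest fixpoint, start Z0 = {m2, m3, m7, m8}, keep only states in Sat with some successor in Z. Z1 = {m2, m7, m8}; fixed.
Sat(EG lock) = {m2, m7, m8}

{m2, m7, m8}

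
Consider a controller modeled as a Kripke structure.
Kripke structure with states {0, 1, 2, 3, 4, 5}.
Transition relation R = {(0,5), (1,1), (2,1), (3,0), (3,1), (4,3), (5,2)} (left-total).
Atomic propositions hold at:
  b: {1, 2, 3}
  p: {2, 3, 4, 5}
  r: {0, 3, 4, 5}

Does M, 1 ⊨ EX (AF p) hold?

No

AF p: least fixpoint, start Z0 = {2, 3, 4, 5}, add states with every successor in Z. Z1 = {0, 2, 3, 4, 5}; fixed.
Sat(AF p) = {0, 2, 3, 4, 5}
Sat(EX (AF p)) = {s : some successor in {0, 2, 3, 4, 5}} = {0, 3, 4, 5}
1 ∉ Sat(EX (AF p)) = {0, 3, 4, 5}, so the formula does not hold at 1.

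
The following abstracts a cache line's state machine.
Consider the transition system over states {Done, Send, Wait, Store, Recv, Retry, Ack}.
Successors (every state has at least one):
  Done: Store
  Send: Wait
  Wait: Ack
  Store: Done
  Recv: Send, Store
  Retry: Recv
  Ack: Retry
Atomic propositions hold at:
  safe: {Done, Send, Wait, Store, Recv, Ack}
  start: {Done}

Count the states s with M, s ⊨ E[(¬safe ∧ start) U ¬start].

6

Sat(¬safe) = {Retry}
Sat(¬safe ∧ start) = ∅
Sat(¬start) = {Send, Wait, Store, Recv, Retry, Ack}
E[(¬safe ∧ start) U ¬start]: least fixpoint, start Z0 = Sat(¬start) = {Send, Wait, Store, Recv, Retry, Ack}, add states in Sat(¬safe ∧ start) with some successor in Z. Already a fixed point.
Sat(E[(¬safe ∧ start) U ¬start]) = {Send, Wait, Store, Recv, Retry, Ack}
|Sat(E[(¬safe ∧ start) U ¬start])| = |{Send, Wait, Store, Recv, Retry, Ack}| = 6.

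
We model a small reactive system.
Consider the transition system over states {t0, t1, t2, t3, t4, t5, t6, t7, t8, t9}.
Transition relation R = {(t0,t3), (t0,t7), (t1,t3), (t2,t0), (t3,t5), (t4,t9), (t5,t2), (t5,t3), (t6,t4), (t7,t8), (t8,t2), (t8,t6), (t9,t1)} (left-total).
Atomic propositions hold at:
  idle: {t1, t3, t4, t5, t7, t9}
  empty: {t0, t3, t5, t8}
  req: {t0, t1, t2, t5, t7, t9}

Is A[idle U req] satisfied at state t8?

No

A[idle U req]: least fixpoint, start Z0 = Sat(req) = {t0, t1, t2, t5, t7, t9}, add states in Sat(idle) with every successor in Z. Z1 = {t0, t1, t2, t3, t4, t5, t7, t9}; fixed.
Sat(A[idle U req]) = {t0, t1, t2, t3, t4, t5, t7, t9}
t8 ∉ Sat(A[idle U req]) = {t0, t1, t2, t3, t4, t5, t7, t9}, so the formula does not hold at t8.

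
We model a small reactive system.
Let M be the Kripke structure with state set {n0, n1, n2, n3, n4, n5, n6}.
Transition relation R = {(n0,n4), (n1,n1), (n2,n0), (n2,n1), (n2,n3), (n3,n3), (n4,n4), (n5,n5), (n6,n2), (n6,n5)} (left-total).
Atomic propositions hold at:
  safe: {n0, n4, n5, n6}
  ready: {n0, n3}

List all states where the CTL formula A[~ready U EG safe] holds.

Sat(~ready) = {n1, n2, n4, n5, n6}
EG safe: greatest fixpoint, start Z0 = {n0, n4, n5, n6}, keep only states in Sat with some successor in Z. Already a fixed point.
Sat(EG safe) = {n0, n4, n5, n6}
A[~ready U EG safe]: least fixpoint, start Z0 = Sat(EG safe) = {n0, n4, n5, n6}, add states in Sat(~ready) with every successor in Z. Already a fixed point.
Sat(A[~ready U EG safe]) = {n0, n4, n5, n6}

{n0, n4, n5, n6}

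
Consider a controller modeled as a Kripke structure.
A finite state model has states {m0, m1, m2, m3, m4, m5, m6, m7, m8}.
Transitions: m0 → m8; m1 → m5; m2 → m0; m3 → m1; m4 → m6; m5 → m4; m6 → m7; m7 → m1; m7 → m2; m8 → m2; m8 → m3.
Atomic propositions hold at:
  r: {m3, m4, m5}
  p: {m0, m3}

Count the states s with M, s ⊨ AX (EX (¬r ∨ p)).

Sat(¬r) = {m0, m1, m2, m6, m7, m8}
Sat(¬r ∨ p) = {m0, m1, m2, m3, m6, m7, m8}
Sat(EX (¬r ∨ p)) = {s : some successor in {m0, m1, m2, m3, m6, m7, m8}} = {m0, m2, m3, m4, m6, m7, m8}
Sat(AX (EX (¬r ∨ p))) = {s : every successor in {m0, m2, m3, m4, m6, m7, m8}} = {m0, m2, m4, m5, m6, m8}
|Sat(AX (EX (¬r ∨ p)))| = |{m0, m2, m4, m5, m6, m8}| = 6.

6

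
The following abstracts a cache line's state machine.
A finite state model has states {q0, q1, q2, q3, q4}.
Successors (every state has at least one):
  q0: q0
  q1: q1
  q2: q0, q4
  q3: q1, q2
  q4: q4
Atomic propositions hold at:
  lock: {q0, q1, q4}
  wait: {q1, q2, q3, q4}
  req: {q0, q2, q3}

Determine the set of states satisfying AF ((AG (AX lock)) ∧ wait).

{q1, q2, q3, q4}

Sat(AX lock) = {s : every successor in {q0, q1, q4}} = {q0, q1, q2, q4}
AG (AX lock): greatest fixpoint, start Z0 = {q0, q1, q2, q4}, keep only states in Sat with every successor in Z. Already a fixed point.
Sat(AG (AX lock)) = {q0, q1, q2, q4}
Sat((AG (AX lock)) ∧ wait) = {q1, q2, q4}
AF ((AG (AX lock)) ∧ wait): least fixpoint, start Z0 = {q1, q2, q4}, add states with every successor in Z. Z1 = {q1, q2, q3, q4}; fixed.
Sat(AF ((AG (AX lock)) ∧ wait)) = {q1, q2, q3, q4}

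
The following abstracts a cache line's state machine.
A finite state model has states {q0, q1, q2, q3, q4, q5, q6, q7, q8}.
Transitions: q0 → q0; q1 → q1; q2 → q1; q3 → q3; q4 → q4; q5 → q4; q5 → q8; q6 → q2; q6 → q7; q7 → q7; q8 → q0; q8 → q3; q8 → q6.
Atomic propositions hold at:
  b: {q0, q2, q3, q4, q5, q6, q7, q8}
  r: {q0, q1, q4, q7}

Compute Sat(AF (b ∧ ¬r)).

{q2, q3, q5, q6, q8}

Sat(¬r) = {q2, q3, q5, q6, q8}
Sat(b ∧ ¬r) = {q2, q3, q5, q6, q8}
AF (b ∧ ¬r): least fixpoint, start Z0 = {q2, q3, q5, q6, q8}, add states with every successor in Z. Already a fixed point.
Sat(AF (b ∧ ¬r)) = {q2, q3, q5, q6, q8}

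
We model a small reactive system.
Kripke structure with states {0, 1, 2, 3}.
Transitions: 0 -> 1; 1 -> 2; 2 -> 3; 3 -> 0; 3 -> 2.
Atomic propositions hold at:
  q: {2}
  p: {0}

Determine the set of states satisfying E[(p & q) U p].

Sat(p & q) = ∅
E[(p & q) U p]: least fixpoint, start Z0 = Sat(p) = {0}, add states in Sat(p & q) with some successor in Z. Already a fixed point.
Sat(E[(p & q) U p]) = {0}

{0}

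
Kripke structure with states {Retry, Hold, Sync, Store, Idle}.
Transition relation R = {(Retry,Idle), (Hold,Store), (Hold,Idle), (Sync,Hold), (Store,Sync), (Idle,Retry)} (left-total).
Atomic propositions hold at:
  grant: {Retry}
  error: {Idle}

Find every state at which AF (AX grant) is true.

{Retry, Idle}

Sat(AX grant) = {s : every successor in {Retry}} = {Idle}
AF (AX grant): least fixpoint, start Z0 = {Idle}, add states with every successor in Z. Z1 = {Retry, Idle}; fixed.
Sat(AF (AX grant)) = {Retry, Idle}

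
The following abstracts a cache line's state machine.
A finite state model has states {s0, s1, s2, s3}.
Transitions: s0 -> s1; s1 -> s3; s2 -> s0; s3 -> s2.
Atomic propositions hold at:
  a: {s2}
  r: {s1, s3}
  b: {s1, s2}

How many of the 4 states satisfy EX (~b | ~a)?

Sat(~b) = {s0, s3}
Sat(~a) = {s0, s1, s3}
Sat(~b | ~a) = {s0, s1, s3}
Sat(EX (~b | ~a)) = {s : some successor in {s0, s1, s3}} = {s0, s1, s2}
|Sat(EX (~b | ~a))| = |{s0, s1, s2}| = 3.

3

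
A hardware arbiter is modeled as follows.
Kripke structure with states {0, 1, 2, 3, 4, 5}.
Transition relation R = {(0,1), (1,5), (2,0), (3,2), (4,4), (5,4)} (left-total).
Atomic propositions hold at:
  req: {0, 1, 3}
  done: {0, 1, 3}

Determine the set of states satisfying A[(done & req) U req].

Sat(done & req) = {0, 1, 3}
A[(done & req) U req]: least fixpoint, start Z0 = Sat(req) = {0, 1, 3}, add states in Sat(done & req) with every successor in Z. Already a fixed point.
Sat(A[(done & req) U req]) = {0, 1, 3}

{0, 1, 3}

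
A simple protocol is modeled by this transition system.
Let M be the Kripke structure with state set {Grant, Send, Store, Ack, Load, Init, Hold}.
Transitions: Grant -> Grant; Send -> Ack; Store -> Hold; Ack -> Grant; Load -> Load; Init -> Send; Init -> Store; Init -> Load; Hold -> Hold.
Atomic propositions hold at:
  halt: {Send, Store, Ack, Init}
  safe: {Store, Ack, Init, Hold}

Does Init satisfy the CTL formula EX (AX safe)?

Yes

Sat(AX safe) = {s : every successor in {Store, Ack, Init, Hold}} = {Send, Store, Hold}
Sat(EX (AX safe)) = {s : some successor in {Send, Store, Hold}} = {Store, Init, Hold}
Init ∈ Sat(EX (AX safe)) = {Store, Init, Hold}, so the formula holds at Init.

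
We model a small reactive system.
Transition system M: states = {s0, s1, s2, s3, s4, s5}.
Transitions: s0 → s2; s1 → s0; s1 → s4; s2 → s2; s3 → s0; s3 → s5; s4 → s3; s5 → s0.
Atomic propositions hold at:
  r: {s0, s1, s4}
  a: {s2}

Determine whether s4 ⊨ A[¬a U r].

Sat(¬a) = {s0, s1, s3, s4, s5}
A[¬a U r]: least fixpoint, start Z0 = Sat(r) = {s0, s1, s4}, add states in Sat(¬a) with every successor in Z. Z1 = {s0, s1, s4, s5}; Z2 = {s0, s1, s3, s4, s5}; fixed.
Sat(A[¬a U r]) = {s0, s1, s3, s4, s5}
s4 ∈ Sat(A[¬a U r]) = {s0, s1, s3, s4, s5}, so the formula holds at s4.

Yes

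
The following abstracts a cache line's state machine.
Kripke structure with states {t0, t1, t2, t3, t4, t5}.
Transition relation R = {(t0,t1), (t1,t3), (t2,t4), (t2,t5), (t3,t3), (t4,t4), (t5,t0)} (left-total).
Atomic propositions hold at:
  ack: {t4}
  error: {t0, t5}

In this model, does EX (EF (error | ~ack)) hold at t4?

No

Sat(~ack) = {t0, t1, t2, t3, t5}
Sat(error | ~ack) = {t0, t1, t2, t3, t5}
EF (error | ~ack): least fixpoint, start Z0 = {t0, t1, t2, t3, t5}, add states with some successor in Z. Already a fixed point.
Sat(EF (error | ~ack)) = {t0, t1, t2, t3, t5}
Sat(EX (EF (error | ~ack))) = {s : some successor in {t0, t1, t2, t3, t5}} = {t0, t1, t2, t3, t5}
t4 ∉ Sat(EX (EF (error | ~ack))) = {t0, t1, t2, t3, t5}, so the formula does not hold at t4.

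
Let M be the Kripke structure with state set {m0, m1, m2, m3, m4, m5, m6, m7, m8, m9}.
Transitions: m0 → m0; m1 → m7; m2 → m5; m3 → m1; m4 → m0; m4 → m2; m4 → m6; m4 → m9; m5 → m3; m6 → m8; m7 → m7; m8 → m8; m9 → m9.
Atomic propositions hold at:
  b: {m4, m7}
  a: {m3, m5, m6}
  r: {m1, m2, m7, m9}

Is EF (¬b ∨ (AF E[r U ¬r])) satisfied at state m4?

Sat(¬b) = {m0, m1, m2, m3, m5, m6, m8, m9}
Sat(¬r) = {m0, m3, m4, m5, m6, m8}
E[r U ¬r]: least fixpoint, start Z0 = Sat(¬r) = {m0, m3, m4, m5, m6, m8}, add states in Sat(r) with some successor in Z. Z1 = {m0, m2, m3, m4, m5, m6, m8}; fixed.
Sat(E[r U ¬r]) = {m0, m2, m3, m4, m5, m6, m8}
AF E[r U ¬r]: least fixpoint, start Z0 = {m0, m2, m3, m4, m5, m6, m8}, add states with every successor in Z. Already a fixed point.
Sat(AF E[r U ¬r]) = {m0, m2, m3, m4, m5, m6, m8}
Sat(¬b ∨ (AF E[r U ¬r])) = {m0, m1, m2, m3, m4, m5, m6, m8, m9}
EF (¬b ∨ (AF E[r U ¬r])): least fixpoint, start Z0 = {m0, m1, m2, m3, m4, m5, m6, m8, m9}, add states with some successor in Z. Already a fixed point.
Sat(EF (¬b ∨ (AF E[r U ¬r]))) = {m0, m1, m2, m3, m4, m5, m6, m8, m9}
m4 ∈ Sat(EF (¬b ∨ (AF E[r U ¬r]))) = {m0, m1, m2, m3, m4, m5, m6, m8, m9}, so the formula holds at m4.

Yes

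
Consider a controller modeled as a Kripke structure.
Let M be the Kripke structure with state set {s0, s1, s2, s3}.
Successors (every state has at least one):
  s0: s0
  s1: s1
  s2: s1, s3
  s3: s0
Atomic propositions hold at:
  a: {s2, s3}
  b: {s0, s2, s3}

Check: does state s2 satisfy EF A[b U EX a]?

Sat(EX a) = {s : some successor in {s2, s3}} = {s2}
A[b U EX a]: least fixpoint, start Z0 = Sat(EX a) = {s2}, add states in Sat(b) with every successor in Z. Already a fixed point.
Sat(A[b U EX a]) = {s2}
EF A[b U EX a]: least fixpoint, start Z0 = {s2}, add states with some successor in Z. Already a fixed point.
Sat(EF A[b U EX a]) = {s2}
s2 ∈ Sat(EF A[b U EX a]) = {s2}, so the formula holds at s2.

Yes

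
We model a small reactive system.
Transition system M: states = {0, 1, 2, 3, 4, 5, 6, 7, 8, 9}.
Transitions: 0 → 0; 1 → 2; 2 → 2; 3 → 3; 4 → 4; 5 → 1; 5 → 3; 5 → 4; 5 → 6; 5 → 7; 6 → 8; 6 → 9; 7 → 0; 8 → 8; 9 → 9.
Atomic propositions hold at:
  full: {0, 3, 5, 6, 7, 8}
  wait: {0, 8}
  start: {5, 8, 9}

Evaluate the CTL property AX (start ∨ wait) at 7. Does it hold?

Sat(start ∨ wait) = {0, 5, 8, 9}
Sat(AX (start ∨ wait)) = {s : every successor in {0, 5, 8, 9}} = {0, 6, 7, 8, 9}
7 ∈ Sat(AX (start ∨ wait)) = {0, 6, 7, 8, 9}, so the formula holds at 7.

Yes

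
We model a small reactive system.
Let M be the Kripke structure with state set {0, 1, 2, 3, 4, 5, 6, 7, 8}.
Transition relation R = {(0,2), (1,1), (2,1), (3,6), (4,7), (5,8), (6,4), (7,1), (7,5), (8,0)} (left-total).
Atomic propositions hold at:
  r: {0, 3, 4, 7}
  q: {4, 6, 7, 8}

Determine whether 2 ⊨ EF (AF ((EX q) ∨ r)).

No

Sat(EX q) = {s : some successor in {4, 6, 7, 8}} = {3, 4, 5, 6}
Sat((EX q) ∨ r) = {0, 3, 4, 5, 6, 7}
AF ((EX q) ∨ r): least fixpoint, start Z0 = {0, 3, 4, 5, 6, 7}, add states with every successor in Z. Z1 = {0, 3, 4, 5, 6, 7, 8}; fixed.
Sat(AF ((EX q) ∨ r)) = {0, 3, 4, 5, 6, 7, 8}
EF (AF ((EX q) ∨ r)): least fixpoint, start Z0 = {0, 3, 4, 5, 6, 7, 8}, add states with some successor in Z. Already a fixed point.
Sat(EF (AF ((EX q) ∨ r))) = {0, 3, 4, 5, 6, 7, 8}
2 ∉ Sat(EF (AF ((EX q) ∨ r))) = {0, 3, 4, 5, 6, 7, 8}, so the formula does not hold at 2.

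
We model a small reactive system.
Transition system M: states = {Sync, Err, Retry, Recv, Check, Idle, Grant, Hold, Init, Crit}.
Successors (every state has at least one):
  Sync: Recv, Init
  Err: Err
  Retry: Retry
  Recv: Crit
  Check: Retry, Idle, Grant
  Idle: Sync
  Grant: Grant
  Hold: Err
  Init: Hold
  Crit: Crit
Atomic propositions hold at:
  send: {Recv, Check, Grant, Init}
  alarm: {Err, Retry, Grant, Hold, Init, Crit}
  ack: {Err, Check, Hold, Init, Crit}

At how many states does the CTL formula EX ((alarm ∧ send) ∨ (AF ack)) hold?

Sat(alarm ∧ send) = {Grant, Init}
AF ack: least fixpoint, start Z0 = {Err, Check, Hold, Init, Crit}, add states with every successor in Z. Z1 = {Err, Recv, Check, Hold, Init, Crit}; Z2 = {Sync, Err, Recv, Check, Hold, Init, Crit}; Z3 = {Sync, Err, Recv, Check, Idle, Hold, Init, Crit}; fixed.
Sat(AF ack) = {Sync, Err, Recv, Check, Idle, Hold, Init, Crit}
Sat((alarm ∧ send) ∨ (AF ack)) = {Sync, Err, Recv, Check, Idle, Grant, Hold, Init, Crit}
Sat(EX ((alarm ∧ send) ∨ (AF ack))) = {s : some successor in {Sync, Err, Recv, Check, Idle, Grant, Hold, Init, Crit}} = {Sync, Err, Recv, Check, Idle, Grant, Hold, Init, Crit}
|Sat(EX ((alarm ∧ send) ∨ (AF ack)))| = |{Sync, Err, Recv, Check, Idle, Grant, Hold, Init, Crit}| = 9.

9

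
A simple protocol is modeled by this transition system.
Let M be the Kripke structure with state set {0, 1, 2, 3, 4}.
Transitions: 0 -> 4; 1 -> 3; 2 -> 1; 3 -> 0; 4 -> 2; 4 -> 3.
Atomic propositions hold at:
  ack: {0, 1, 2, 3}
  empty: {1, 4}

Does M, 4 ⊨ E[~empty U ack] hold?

No

Sat(~empty) = {0, 2, 3}
E[~empty U ack]: least fixpoint, start Z0 = Sat(ack) = {0, 1, 2, 3}, add states in Sat(~empty) with some successor in Z. Already a fixed point.
Sat(E[~empty U ack]) = {0, 1, 2, 3}
4 ∉ Sat(E[~empty U ack]) = {0, 1, 2, 3}, so the formula does not hold at 4.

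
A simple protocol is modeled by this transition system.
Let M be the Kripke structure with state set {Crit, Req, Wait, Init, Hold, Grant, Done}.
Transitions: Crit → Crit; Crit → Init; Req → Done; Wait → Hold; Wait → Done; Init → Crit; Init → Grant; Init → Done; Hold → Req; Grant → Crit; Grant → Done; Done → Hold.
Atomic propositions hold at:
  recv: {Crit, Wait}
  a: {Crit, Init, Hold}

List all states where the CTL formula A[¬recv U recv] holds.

Sat(¬recv) = {Req, Init, Hold, Grant, Done}
A[¬recv U recv]: least fixpoint, start Z0 = Sat(recv) = {Crit, Wait}, add states in Sat(¬recv) with every successor in Z. Already a fixed point.
Sat(A[¬recv U recv]) = {Crit, Wait}

{Crit, Wait}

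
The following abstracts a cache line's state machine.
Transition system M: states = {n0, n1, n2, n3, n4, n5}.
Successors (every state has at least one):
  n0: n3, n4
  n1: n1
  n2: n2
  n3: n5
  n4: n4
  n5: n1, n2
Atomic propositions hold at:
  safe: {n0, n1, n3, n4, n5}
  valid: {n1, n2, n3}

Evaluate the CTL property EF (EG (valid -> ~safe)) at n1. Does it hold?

No

Sat(~safe) = {n2}
Sat(valid -> ~safe) = {n0, n2, n4, n5}
EG (valid -> ~safe): greatest fixpoint, start Z0 = {n0, n2, n4, n5}, keep only states in Sat with some successor in Z. Already a fixed point.
Sat(EG (valid -> ~safe)) = {n0, n2, n4, n5}
EF (EG (valid -> ~safe)): least fixpoint, start Z0 = {n0, n2, n4, n5}, add states with some successor in Z. Z1 = {n0, n2, n3, n4, n5}; fixed.
Sat(EF (EG (valid -> ~safe))) = {n0, n2, n3, n4, n5}
n1 ∉ Sat(EF (EG (valid -> ~safe))) = {n0, n2, n3, n4, n5}, so the formula does not hold at n1.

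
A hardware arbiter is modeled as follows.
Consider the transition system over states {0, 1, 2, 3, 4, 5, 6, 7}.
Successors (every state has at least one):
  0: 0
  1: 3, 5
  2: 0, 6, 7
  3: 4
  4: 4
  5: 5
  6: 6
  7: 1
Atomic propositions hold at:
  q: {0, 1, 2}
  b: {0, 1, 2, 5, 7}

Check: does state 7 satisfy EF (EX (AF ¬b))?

Sat(¬b) = {3, 4, 6}
AF ¬b: least fixpoint, start Z0 = {3, 4, 6}, add states with every successor in Z. Already a fixed point.
Sat(AF ¬b) = {3, 4, 6}
Sat(EX (AF ¬b)) = {s : some successor in {3, 4, 6}} = {1, 2, 3, 4, 6}
EF (EX (AF ¬b)): least fixpoint, start Z0 = {1, 2, 3, 4, 6}, add states with some successor in Z. Z1 = {1, 2, 3, 4, 6, 7}; fixed.
Sat(EF (EX (AF ¬b))) = {1, 2, 3, 4, 6, 7}
7 ∈ Sat(EF (EX (AF ¬b))) = {1, 2, 3, 4, 6, 7}, so the formula holds at 7.

Yes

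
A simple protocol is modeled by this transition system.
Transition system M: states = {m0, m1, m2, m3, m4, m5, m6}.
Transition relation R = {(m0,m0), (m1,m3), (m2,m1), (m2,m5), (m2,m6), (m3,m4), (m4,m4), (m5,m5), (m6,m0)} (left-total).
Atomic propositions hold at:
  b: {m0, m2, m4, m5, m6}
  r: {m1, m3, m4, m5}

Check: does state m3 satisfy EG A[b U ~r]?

No

Sat(~r) = {m0, m2, m6}
A[b U ~r]: least fixpoint, start Z0 = Sat(~r) = {m0, m2, m6}, add states in Sat(b) with every successor in Z. Already a fixed point.
Sat(A[b U ~r]) = {m0, m2, m6}
EG A[b U ~r]: greatest fixpoint, start Z0 = {m0, m2, m6}, keep only states in Sat with some successor in Z. Already a fixed point.
Sat(EG A[b U ~r]) = {m0, m2, m6}
m3 ∉ Sat(EG A[b U ~r]) = {m0, m2, m6}, so the formula does not hold at m3.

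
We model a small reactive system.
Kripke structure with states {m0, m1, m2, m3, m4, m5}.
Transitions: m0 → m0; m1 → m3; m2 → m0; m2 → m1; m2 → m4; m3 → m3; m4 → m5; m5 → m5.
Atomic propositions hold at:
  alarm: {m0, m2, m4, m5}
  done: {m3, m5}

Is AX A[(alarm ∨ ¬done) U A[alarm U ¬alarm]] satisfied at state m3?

Sat(¬done) = {m0, m1, m2, m4}
Sat(alarm ∨ ¬done) = {m0, m1, m2, m4, m5}
Sat(¬alarm) = {m1, m3}
A[alarm U ¬alarm]: least fixpoint, start Z0 = Sat(¬alarm) = {m1, m3}, add states in Sat(alarm) with every successor in Z. Already a fixed point.
Sat(A[alarm U ¬alarm]) = {m1, m3}
A[(alarm ∨ ¬done) U A[alarm U ¬alarm]]: least fixpoint, start Z0 = Sat(A[alarm U ¬alarm]) = {m1, m3}, add states in Sat(alarm ∨ ¬done) with every successor in Z. Already a fixed point.
Sat(A[(alarm ∨ ¬done) U A[alarm U ¬alarm]]) = {m1, m3}
Sat(AX A[(alarm ∨ ¬done) U A[alarm U ¬alarm]]) = {s : every successor in {m1, m3}} = {m1, m3}
m3 ∈ Sat(AX A[(alarm ∨ ¬done) U A[alarm U ¬alarm]]) = {m1, m3}, so the formula holds at m3.

Yes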